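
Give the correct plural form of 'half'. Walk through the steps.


Apply rule: Change -f to -ves. 'half' becomes 'halves'.

halves


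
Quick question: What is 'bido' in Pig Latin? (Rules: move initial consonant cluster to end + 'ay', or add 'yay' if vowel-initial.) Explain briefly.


'bido': move consonant cluster 'b' to end and add 'ay': 'idobay'.

idobay


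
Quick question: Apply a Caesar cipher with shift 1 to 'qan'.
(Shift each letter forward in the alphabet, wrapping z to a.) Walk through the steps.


Shift each letter by 1: q -> r, a -> b, n -> o. Result: 'rbo'.

rbo


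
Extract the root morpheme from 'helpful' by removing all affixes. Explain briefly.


Remove suffix '-ful' from 'helpful' to get root 'help'.

help


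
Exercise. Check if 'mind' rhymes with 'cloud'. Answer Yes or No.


Rime (stressed vowel + following sounds) of 'mind': -ind = /aɪnd/
Rime of 'cloud': -oud = /aʊd/
/aɪnd/ and /aʊd/ are different ending sounds, so the words do not rhyme.

No


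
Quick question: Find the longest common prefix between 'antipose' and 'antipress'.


Compare from the start: 5 characters match: 'antip'. Mismatch at position 6: 'o' vs 'r'.

antip


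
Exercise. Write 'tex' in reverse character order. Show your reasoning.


Reverse 'tex' character by character: 'xet'.

xet


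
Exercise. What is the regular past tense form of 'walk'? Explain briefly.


Apply rule: Add -ed. 'walk' becomes 'walked'.

walked


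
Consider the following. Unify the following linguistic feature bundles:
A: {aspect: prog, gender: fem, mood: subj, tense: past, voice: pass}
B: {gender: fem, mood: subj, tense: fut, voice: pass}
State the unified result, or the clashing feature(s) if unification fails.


Compare features:
aspect: A=prog vs B=_ -> unified: prog
gender: A=fem vs B=fem -> unified: fem
mood: A=subj vs B=subj -> unified: subj
tense: A=past vs B=fut -> CLASH
voice: A=pass vs B=pass -> unified: pass
Clash detected on feature 'tense' (past vs fut); unification fails.

CLASH on 'tense' (past vs fut)


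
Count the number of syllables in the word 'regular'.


Break 'regular' into syllables: reg-u-lar -> reg | u | lar = 3 syllables

3 syllables


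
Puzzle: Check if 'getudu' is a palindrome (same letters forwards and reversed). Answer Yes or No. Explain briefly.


Forward: 'getudu'
Reversed: 'uduteg'
They differ.

No


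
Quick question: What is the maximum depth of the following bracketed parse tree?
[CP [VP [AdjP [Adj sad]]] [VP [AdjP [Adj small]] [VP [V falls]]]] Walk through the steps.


Count bracket nesting levels:
'[' at pos 0: depth = 1
'[' at pos 4: depth = 2
'[' at pos 8: depth = 3
'[' at pos 14: depth = 4
'[' at pos 26: depth = 2
'[' at pos 30: depth = 3
'[' at pos 36: depth = 4
'[' at pos 49: depth = 3
'[' at pos 53: depth = 4
Maximum depth reached: 4

4


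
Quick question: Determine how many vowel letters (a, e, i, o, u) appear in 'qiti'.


Vowels in 'qiti': i, i = 2 vowels.

2


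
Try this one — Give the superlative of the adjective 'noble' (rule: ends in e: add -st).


Apply superlative formation (ends in e: add -st): 'noble' -> 'noblest'.

noblest


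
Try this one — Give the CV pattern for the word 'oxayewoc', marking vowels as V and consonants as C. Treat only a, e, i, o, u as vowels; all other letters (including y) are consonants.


Letter mapping: o = V, x = C, a = V, y = C, e = V, w = C, o = V, c = C.

VCVCVCVC


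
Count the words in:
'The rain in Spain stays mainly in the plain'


Split into words: The | rain | in | Spain | stays | mainly | in | the | plain = 9 words.

9


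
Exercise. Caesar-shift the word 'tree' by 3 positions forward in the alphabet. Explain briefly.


Shift each letter by 3: t -> w, r -> u, e -> h, e -> h. Result: 'wuhh'.

wuhh


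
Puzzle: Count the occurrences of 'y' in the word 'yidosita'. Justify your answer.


Letter 'y' in 'yidosita': found at position(s) 1 = 1 occurrence(s).

1


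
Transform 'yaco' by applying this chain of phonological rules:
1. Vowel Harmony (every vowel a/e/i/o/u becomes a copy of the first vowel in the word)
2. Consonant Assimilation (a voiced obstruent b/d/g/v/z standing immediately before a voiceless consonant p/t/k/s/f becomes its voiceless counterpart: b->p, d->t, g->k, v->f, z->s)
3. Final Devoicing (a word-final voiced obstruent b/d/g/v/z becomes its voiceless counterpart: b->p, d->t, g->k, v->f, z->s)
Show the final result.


Starting form: 'yaco'
Rule 1: Vowel Harmony: all vowels become 'a' (matching first vowel). 'yaco' -> 'yaca'
Rule 2: Consonant Assimilation: no voiced obstruent (b/d/g/v/z) stands immediately before a voiceless consonant (p/t/k/s/f). No change.
Rule 3: Final Devoicing: the word ends in the vowel 'a', not a consonant. No change.
Final form: 'yaca'

yaca


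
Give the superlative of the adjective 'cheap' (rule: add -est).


Apply superlative formation (add -est): 'cheap' -> 'cheapest'.

cheapest


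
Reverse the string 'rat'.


Reverse 'rat' character by character: 'tar'.

tar


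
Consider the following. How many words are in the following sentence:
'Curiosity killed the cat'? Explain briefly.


Split into words: Curiosity | killed | the | cat = 4 words.

4


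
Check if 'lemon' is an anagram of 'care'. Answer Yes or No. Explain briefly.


Sorted letters of 'lemon': 'elmno'
Sorted letters of 'care': 'acer'
They do not match.

No


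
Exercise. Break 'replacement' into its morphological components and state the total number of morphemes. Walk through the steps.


Step 1: Identify prefix: 're' (meaning: again)
Step 2: Identify root: 'place'
Step 3: Identify suffix(es): 'ment'
Decomposition: re- (prefix: again) + place (root) + -ment (suffix: action/result)
Total morphemes: 3

3 morphemes (re- (prefix: again) + place (root) + -ment (suffix: action/result))


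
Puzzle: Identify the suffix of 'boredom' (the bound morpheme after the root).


The word 'boredom' = 'bore' (root) + '-dom' (suffix). The suffix is '-dom'.

dom


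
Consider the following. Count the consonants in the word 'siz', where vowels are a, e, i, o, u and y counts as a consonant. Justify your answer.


Consonants in 'siz': s, z = 2 consonants.

2


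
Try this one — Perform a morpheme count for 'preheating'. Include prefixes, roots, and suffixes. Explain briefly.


Decomposition: pre- (prefix) + heat (root) + -ing (suffix) = 3 morpheme(s)

3 morphemes


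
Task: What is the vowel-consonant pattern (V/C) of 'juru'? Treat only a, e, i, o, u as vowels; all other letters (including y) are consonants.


Letter mapping: j = C, u = V, r = C, u = V.

CVCV


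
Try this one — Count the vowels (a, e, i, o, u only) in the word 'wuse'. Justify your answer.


Vowels in 'wuse': u, e = 2 vowels.

2


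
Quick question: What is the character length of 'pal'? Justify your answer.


Spell out 'pal' and number each letter: p(1), a(2), l(3). Total: 3 letters.

3


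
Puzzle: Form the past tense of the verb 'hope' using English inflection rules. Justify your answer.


Apply rule: Add -d (word ends in -e). 'hope' becomes 'hoped'.

hoped


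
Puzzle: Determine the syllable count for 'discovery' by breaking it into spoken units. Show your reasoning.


Break 'discovery' into syllables: dis-cov-er-y -> dis | cov | er | y = 4 syllables

4 syllables


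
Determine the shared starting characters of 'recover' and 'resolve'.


Compare from the start: 2 characters match: 're'. Mismatch at position 3: 'c' vs 's'.

re


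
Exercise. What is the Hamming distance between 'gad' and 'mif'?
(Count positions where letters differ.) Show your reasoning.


Alignment:
Position 1: 'g' vs 'm' = DIFFER
Position 2: 'a' vs 'i' = DIFFER
Position 3: 'd' vs 'f' = DIFFER
Total differences: 3

3


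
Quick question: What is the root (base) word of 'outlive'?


Remove prefix 'out' from 'outlive' to get root 'live'.

live


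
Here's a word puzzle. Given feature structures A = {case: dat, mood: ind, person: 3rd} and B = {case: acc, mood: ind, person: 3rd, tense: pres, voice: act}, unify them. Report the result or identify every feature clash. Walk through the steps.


Compare features:
case: A=dat vs B=acc -> CLASH
mood: A=ind vs B=ind -> unified: ind
person: A=3rd vs B=3rd -> unified: 3rd
tense: A=_ vs B=pres -> unified: pres
voice: A=_ vs B=act -> unified: act
Clash detected on feature 'case' (dat vs acc); unification fails.

CLASH on 'case' (dat vs acc)


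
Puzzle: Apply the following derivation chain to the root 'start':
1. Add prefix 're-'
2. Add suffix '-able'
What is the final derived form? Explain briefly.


Step 1: Add prefix 're-' to 'start' = 'restart'
Step 2: Add suffix '-able' to 'restart' = 'restartable'

restartable


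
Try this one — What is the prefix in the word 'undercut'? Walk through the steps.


The word 'undercut' = 'under' (prefix) + 'cut' (root). The prefix is 'under'.

under


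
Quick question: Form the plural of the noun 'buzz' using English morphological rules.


Apply rule: Add -es (sibilant/fricative ending). 'buzz' becomes 'buzzes'.

buzzes


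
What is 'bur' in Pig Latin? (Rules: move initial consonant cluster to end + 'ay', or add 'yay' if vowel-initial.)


'bur': move consonant cluster 'b' to end and add 'ay': 'urbay'.

urbay


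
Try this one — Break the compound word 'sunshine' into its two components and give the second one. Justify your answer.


Split 'sunshine' into 'sun' + 'shine'. The second part is 'shine'.

shine


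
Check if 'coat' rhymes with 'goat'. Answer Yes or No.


Rime (stressed vowel + following sounds) of 'coat': -oat = /oʊt/
Rime of 'goat': -oat = /oʊt/
/oʊt/ and /oʊt/ are the same ending sound, so the words rhyme.

Yes


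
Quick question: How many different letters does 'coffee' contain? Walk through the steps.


Unique letters in 'coffee': {c, e, f, o} = 4 distinct letters.

4


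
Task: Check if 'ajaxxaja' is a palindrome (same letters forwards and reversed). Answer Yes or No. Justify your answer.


Forward: 'ajaxxaja'
Reversed: 'ajaxxaja'
They are identical.

Yes


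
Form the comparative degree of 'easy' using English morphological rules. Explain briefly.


Apply comparative formation (consonant + y: change y to i, add -er): 'easy' -> 'easier'.

easier


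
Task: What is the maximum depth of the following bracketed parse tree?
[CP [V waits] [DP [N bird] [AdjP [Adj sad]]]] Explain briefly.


Count bracket nesting levels:
'[' at pos 0: depth = 1
'[' at pos 4: depth = 2
'[' at pos 14: depth = 2
'[' at pos 18: depth = 3
'[' at pos 27: depth = 3
'[' at pos 33: depth = 4
Maximum depth reached: 4

4


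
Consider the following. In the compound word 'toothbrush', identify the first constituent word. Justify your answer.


Split 'toothbrush' into 'tooth' + 'brush'. The first part is 'tooth'.

tooth


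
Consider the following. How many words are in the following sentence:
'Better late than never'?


Split into words: Better | late | than | never = 4 words.

4


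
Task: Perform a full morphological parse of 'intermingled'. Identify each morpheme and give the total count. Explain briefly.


Step 1: Identify prefix: 'inter' (meaning: between)
Step 2: Identify root: 'mingle'
Step 3: Identify suffix(es): 'ed'
Decomposition: inter- (prefix: between) + mingle (root) + -ed (suffix: past)
Total morphemes: 3

3 morphemes (inter- (prefix: between) + mingle (root) + -ed (suffix: past))


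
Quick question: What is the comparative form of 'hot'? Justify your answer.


Apply comparative formation (double final consonant, add -er): 'hot' -> 'hotter'.

hotter


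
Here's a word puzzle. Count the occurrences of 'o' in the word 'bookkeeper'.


Letter 'o' in 'bookkeeper': found at position(s) 2, 3 = 2 occurrence(s).

2


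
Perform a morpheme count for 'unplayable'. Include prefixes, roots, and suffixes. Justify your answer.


Decomposition: un- (prefix) + play (root) + -able (suffix) = 3 morpheme(s)

3 morphemes


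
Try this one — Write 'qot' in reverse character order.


Reverse 'qot' character by character: 'toq'.

toq


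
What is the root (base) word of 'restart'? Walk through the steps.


Remove prefix 're' from 'restart' to get root 'start'.

start


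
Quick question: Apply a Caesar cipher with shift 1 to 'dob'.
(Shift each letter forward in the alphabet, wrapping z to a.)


Shift each letter by 1: d -> e, o -> p, b -> c. Result: 'epc'.

epc


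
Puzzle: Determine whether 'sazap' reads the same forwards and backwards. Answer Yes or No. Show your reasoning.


Forward: 'sazap'
Reversed: 'pazas'
They differ.

No


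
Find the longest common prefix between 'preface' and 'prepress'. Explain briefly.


Compare from the start: 3 characters match: 'pre'. Mismatch at position 4: 'f' vs 'p'.

pre


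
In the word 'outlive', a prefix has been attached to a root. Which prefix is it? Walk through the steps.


The word 'outlive' = 'out' (prefix) + 'live' (root). The prefix is 'out'.

out


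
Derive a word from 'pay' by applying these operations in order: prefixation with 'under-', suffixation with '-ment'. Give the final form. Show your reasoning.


Step 1: Add prefix 'under-' to 'pay' = 'underpay'
Step 2: Add suffix '-ment' to 'underpay' = 'underpayment'

underpayment


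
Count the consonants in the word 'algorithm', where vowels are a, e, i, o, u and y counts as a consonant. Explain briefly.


Consonants in 'algorithm': l, g, r, t, h, m = 6 consonants.

6


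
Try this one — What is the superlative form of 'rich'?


Apply superlative formation (add -est): 'rich' -> 'richest'.

richest


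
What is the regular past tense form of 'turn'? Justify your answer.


Apply rule: Add -ed. 'turn' becomes 'turned'.

turned


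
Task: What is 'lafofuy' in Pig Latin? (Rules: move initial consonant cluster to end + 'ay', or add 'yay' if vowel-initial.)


'lafofuy': move consonant cluster 'l' to end and add 'ay': 'afofuylay'.

afofuylay


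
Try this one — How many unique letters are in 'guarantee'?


Unique letters in 'guarantee': {a, e, g, n, r, t, u} = 7 distinct letters.

7


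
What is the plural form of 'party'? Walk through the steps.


Apply rule: Change -y to -ies (consonant + y). 'party' becomes 'parties'.

parties


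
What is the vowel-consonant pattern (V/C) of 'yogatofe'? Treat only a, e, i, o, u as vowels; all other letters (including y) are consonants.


Letter mapping: y = C, o = V, g = C, a = V, t = C, o = V, f = C, e = V.

CVCVCVCV


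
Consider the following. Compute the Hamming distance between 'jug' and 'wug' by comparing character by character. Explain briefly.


Alignment:
Position 1: 'j' vs 'w' = DIFFER
Position 2: 'u' vs 'u' = match
Position 3: 'g' vs 'g' = match
Total differences: 1

1


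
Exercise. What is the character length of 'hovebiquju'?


Spell out 'hovebiquju' and number each letter: h(1), o(2), v(3), e(4), b(5), i(6), q(7), u(8), j(9), u(10). Total: 10 letters.

10


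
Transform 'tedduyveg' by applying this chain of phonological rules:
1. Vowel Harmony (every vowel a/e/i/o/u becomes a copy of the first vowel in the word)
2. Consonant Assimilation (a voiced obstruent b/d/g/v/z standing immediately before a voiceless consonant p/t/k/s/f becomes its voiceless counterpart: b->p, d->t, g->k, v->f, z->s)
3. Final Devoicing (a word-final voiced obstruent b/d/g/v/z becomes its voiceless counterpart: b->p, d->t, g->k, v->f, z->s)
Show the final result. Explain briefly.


Starting form: 'tedduyveg'
Rule 1: Vowel Harmony: all vowels become 'e' (matching first vowel). 'tedduyveg' -> 'teddeyveg'
Rule 2: Consonant Assimilation: no voiced obstruent (b/d/g/v/z) stands immediately before a voiceless consonant (p/t/k/s/f). No change.
Rule 3: Final Devoicing: word-final voiced obstruent 'g' becomes voiceless 'k'. 'teddeyveg' -> 'teddeyvek'
Final form: 'teddeyvek'

teddeyvek


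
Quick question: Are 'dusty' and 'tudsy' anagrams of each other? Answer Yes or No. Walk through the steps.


Sorted letters of 'dusty': 'dstuy'
Sorted letters of 'tudsy': 'dstuy'
They match.

Yes


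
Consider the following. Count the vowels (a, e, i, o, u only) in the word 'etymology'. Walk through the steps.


Vowels in 'etymology': e, o, o = 3 vowels.

3


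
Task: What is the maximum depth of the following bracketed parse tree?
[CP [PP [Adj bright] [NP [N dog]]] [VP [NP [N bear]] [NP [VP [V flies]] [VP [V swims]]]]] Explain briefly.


Count bracket nesting levels:
'[' at pos 0: depth = 1
'[' at pos 4: depth = 2
'[' at pos 8: depth = 3
'[' at pos 21: depth = 3
'[' at pos 25: depth = 4
'[' at pos 35: depth = 2
'[' at pos 39: depth = 3
'[' at pos 43: depth = 4
'[' at pos 53: depth = 3
'[' at pos 57: depth = 4
'[' at pos 61: depth = 5
'[' at pos 72: depth = 4
'[' at pos 76: depth = 5
Maximum depth reached: 5

5


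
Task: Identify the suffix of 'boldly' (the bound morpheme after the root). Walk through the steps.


The word 'boldly' = 'bold' (root) + '-ly' (suffix). The suffix is '-ly'.

ly


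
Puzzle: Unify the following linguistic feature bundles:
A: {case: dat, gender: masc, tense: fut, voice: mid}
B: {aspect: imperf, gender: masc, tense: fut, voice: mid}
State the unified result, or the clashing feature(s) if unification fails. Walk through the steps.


Compare features:
aspect: A=_ vs B=imperf -> unified: imperf
case: A=dat vs B=_ -> unified: dat
gender: A=masc vs B=masc -> unified: masc
tense: A=fut vs B=fut -> unified: fut
voice: A=mid vs B=mid -> unified: mid
No clashes found.

Unified: {aspect: imperf, case: dat, gender: masc, tense: fut, voice: mid}


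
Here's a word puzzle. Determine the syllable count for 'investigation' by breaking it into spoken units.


Break 'investigation' into syllables: in-ves-ti-ga-tion -> in | ves | ti | ga | tion = 5 syllables

5 syllables


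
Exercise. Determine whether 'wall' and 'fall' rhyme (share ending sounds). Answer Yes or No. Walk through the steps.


Rime (stressed vowel + following sounds) of 'wall': -all = /ɔːl/
Rime of 'fall': -all = /ɔːl/
/ɔːl/ and /ɔːl/ are the same ending sound, so the words rhyme.

Yes


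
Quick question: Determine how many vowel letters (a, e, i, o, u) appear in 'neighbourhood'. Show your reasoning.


Vowels in 'neighbourhood': e, i, o, u, o, o = 6 vowels.

6


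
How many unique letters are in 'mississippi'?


Unique letters in 'mississippi': {i, m, p, s} = 4 distinct letters.

4


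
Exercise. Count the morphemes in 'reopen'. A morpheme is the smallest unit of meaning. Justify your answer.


Decomposition: re- (prefix) + open (root) = 2 morpheme(s)

2 morphemes


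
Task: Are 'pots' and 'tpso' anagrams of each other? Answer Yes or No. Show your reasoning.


Sorted letters of 'pots': 'opst'
Sorted letters of 'tpso': 'opst'
They match.

Yes


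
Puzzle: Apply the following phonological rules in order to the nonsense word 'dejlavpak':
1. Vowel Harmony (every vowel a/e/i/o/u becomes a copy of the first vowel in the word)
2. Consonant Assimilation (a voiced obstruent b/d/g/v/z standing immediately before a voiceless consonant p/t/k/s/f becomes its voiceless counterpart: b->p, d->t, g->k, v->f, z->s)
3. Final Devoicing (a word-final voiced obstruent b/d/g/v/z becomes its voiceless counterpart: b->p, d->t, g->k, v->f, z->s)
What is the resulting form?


Starting form: 'dejlavpak'
Rule 1: Vowel Harmony: all vowels become 'e' (matching first vowel). 'dejlavpak' -> 'dejlevpek'
Rule 2: Consonant Assimilation: voiced obstruent before voiceless consonant becomes voiceless ('vp' -> 'fp'). 'dejlevpek' -> 'dejlefpek'
Rule 3: Final Devoicing: final consonant 'k' is not one of the voiced obstruents b/d/g/v/z. No change.
Final form: 'dejlefpek'

dejlefpek


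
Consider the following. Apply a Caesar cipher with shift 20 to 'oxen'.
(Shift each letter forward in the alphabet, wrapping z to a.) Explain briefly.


Shift each letter by 20: o -> i, x -> r, e -> y, n -> h. Result: 'iryh'.

iryh


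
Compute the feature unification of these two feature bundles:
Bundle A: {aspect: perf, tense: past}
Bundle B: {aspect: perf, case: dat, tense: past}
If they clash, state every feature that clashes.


Compare features:
aspect: A=perf vs B=perf -> unified: perf
case: A=_ vs B=dat -> unified: dat
tense: A=past vs B=past -> unified: past
No clashes found.

Unified: {aspect: perf, case: dat, tense: past}


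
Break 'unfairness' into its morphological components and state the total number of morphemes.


Step 1: Identify prefix: 'un' (meaning: not/reverse)
Step 2: Identify root: 'fair'
Step 3: Identify suffix(es): 'ness'
Decomposition: un- (prefix: not/reverse) + fair (root) + -ness (suffix: state of)
Total morphemes: 3

3 morphemes (un- (prefix: not/reverse) + fair (root) + -ness (suffix: state of))


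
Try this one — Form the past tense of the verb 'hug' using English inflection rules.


Apply rule: Double final consonant and add -ed. 'hug' becomes 'hugged'.

hugged


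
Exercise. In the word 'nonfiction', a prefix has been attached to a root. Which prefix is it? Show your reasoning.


The word 'nonfiction' = 'non' (prefix) + 'fiction' (root). The prefix is 'non'.

non


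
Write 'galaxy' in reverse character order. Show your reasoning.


Reverse 'galaxy' character by character: 'yxalag'.

yxalag


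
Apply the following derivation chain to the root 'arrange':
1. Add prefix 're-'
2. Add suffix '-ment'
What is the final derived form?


Step 1: Add prefix 're-' to 'arrange' = 'rearrange'
Step 2: Add suffix '-ment' to 'rearrange' = 'rearrangement'

rearrangement


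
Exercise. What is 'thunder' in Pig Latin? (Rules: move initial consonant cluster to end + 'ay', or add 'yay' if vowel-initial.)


'thunder': move consonant cluster 'th' to end and add 'ay': 'underthay'.

underthay


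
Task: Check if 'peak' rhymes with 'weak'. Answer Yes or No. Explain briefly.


Rime (stressed vowel + following sounds) of 'peak': -eak = /iːk/
Rime of 'weak': -eak = /iːk/
/iːk/ and /iːk/ are the same ending sound, so the words rhyme.

Yes


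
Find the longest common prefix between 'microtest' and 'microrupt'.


Compare from the start: 5 characters match: 'micro'. Mismatch at position 6: 't' vs 'r'.

micro


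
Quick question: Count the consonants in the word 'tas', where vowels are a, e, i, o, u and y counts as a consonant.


Consonants in 'tas': t, s = 2 consonants.

2


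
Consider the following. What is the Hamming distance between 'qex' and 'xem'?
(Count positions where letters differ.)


Alignment:
Position 1: 'q' vs 'x' = DIFFER
Position 2: 'e' vs 'e' = match
Position 3: 'x' vs 'm' = DIFFER
Total differences: 2

2


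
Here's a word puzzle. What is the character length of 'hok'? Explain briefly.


Spell out 'hok' and number each letter: h(1), o(2), k(3). Total: 3 letters.

3


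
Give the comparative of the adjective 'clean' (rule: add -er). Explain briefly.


Apply comparative formation (add -er): 'clean' -> 'cleaner'.

cleaner


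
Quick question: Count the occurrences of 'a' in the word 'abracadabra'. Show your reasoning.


Letter 'a' in 'abracadabra': found at position(s) 1, 4, 6, 8, 11 = 5 occurrence(s).

5


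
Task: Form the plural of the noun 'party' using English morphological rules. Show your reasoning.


Apply rule: Change -y to -ies (consonant + y). 'party' becomes 'parties'.

parties


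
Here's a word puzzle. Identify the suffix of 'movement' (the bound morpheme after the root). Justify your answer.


The word 'movement' = 'move' (root) + '-ment' (suffix). The suffix is '-ment'.

ment


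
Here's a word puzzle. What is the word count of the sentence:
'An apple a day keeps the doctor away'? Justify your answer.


Split into words: An | apple | a | day | keeps | the | doctor | away = 8 words.

8


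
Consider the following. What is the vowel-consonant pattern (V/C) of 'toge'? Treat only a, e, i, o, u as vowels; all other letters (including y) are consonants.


Letter mapping: t = C, o = V, g = C, e = V.

CVCV


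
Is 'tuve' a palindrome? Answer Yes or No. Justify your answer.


Forward: 'tuve'
Reversed: 'evut'
They differ.

No


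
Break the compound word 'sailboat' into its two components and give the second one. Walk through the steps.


Split 'sailboat' into 'sail' + 'boat'. The second part is 'boat'.

boat


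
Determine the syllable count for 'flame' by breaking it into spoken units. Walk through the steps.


Break 'flame' into syllables: flame -> flame = 1 syllable

1 syllable


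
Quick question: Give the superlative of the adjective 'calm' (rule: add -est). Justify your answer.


Apply superlative formation (add -est): 'calm' -> 'calmest'.

calmest


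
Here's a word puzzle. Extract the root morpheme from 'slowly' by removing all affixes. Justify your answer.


Remove suffix '-ly' from 'slowly' to get root 'slow'.

slow


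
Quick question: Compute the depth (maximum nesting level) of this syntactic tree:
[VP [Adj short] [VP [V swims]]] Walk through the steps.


Count bracket nesting levels:
'[' at pos 0: depth = 1
'[' at pos 4: depth = 2
'[' at pos 16: depth = 2
'[' at pos 20: depth = 3
Maximum depth reached: 3

3


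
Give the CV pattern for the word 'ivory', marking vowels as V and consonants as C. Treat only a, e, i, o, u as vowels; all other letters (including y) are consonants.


Letter mapping: i = V, v = C, o = V, r = C, y = C.

VCVCC


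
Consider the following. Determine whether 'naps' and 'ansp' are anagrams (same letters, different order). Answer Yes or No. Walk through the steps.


Sorted letters of 'naps': 'anps'
Sorted letters of 'ansp': 'anps'
They match.

Yes


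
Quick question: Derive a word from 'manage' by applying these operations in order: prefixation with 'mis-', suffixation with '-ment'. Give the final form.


Step 1: Add prefix 'mis-' to 'manage' = 'mismanage'
Step 2: Add suffix '-ment' to 'mismanage' = 'mismanagement'

mismanagement


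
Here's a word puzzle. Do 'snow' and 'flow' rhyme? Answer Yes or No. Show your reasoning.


Rime (stressed vowel + following sounds) of 'snow': -ow = /oʊ/
Rime of 'flow': -ow = /oʊ/
/oʊ/ and /oʊ/ are the same ending sound, so the words rhyme.

Yes


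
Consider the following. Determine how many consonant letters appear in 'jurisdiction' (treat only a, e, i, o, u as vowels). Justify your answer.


Consonants in 'jurisdiction': j, r, s, d, c, t, n = 7 consonants.

7


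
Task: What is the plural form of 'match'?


Apply rule: Add -es (sibilant/fricative ending). 'match' becomes 'matches'.

matches


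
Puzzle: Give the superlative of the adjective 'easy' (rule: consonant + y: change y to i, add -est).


Apply superlative formation (consonant + y: change y to i, add -est): 'easy' -> 'easiest'.

easiest


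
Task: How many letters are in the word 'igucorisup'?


Spell out 'igucorisup' and number each letter: i(1), g(2), u(3), c(4), o(5), r(6), i(7), s(8), u(9), p(10). Total: 10 letters.

10


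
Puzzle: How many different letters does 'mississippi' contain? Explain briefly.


Unique letters in 'mississippi': {i, m, p, s} = 4 distinct letters.

4


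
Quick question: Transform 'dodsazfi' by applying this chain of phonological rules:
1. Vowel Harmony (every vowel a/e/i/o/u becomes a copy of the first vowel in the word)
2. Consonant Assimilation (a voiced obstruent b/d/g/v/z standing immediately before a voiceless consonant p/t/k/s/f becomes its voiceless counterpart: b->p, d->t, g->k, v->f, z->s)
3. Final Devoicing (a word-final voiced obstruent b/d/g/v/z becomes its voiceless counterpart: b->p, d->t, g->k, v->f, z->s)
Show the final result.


Starting form: 'dodsazfi'
Rule 1: Vowel Harmony: all vowels become 'o' (matching first vowel). 'dodsazfi' -> 'dodsozfo'
Rule 2: Consonant Assimilation: voiced obstruent before voiceless consonant becomes voiceless ('ds' -> 'ts', 'zf' -> 'sf'). 'dodsozfo' -> 'dotsosfo'
Rule 3: Final Devoicing: the word ends in the vowel 'o', not a consonant. No change.
Final form: 'dotsosfo'

dotsosfo


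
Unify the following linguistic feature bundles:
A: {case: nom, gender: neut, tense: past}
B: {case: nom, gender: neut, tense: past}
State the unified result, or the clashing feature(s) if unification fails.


Compare features:
case: A=nom vs B=nom -> unified: nom
gender: A=neut vs B=neut -> unified: neut
tense: A=past vs B=past -> unified: past
No clashes found.

Unified: {case: nom, gender: neut, tense: past}


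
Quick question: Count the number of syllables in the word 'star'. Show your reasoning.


Break 'star' into syllables: star -> star = 1 syllable

1 syllable


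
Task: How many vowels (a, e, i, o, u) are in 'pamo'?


Vowels in 'pamo': a, o = 2 vowels.

2


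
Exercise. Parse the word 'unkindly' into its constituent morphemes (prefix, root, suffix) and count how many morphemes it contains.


Step 1: Identify prefix: 'un' (meaning: not/reverse)
Step 2: Identify root: 'kind'
Step 3: Identify suffix(es): 'ly'
Decomposition: un- (prefix: not/reverse) + kind (root) + -ly (suffix: in manner of)
Total morphemes: 3

3 morphemes (un- (prefix: not/reverse) + kind (root) + -ly (suffix: in manner of))


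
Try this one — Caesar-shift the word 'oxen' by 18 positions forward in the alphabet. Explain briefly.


Shift each letter by 18: o -> g, x -> p, e -> w, n -> f. Result: 'gpwf'.

gpwf


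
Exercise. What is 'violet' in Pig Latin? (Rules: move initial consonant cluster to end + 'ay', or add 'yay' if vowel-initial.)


'violet': move consonant cluster 'v' to end and add 'ay': 'ioletvay'.

ioletvay


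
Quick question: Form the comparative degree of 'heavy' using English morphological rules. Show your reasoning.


Apply comparative formation (consonant + y: change y to i, add -er): 'heavy' -> 'heavier'.

heavier


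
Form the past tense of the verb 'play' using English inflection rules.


Apply rule: Add -ed. 'play' becomes 'played'.

played


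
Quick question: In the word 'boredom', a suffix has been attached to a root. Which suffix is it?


The word 'boredom' = 'bore' (root) + '-dom' (suffix). The suffix is '-dom'.

dom


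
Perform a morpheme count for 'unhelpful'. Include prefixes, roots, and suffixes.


Decomposition: un- (prefix) + help (root) + -ful (suffix) = 3 morpheme(s)

3 morphemes


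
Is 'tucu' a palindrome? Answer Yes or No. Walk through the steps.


Forward: 'tucu'
Reversed: 'ucut'
They differ.

No


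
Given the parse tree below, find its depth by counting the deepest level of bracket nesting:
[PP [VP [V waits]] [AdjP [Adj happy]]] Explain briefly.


Count bracket nesting levels:
'[' at pos 0: depth = 1
'[' at pos 4: depth = 2
'[' at pos 8: depth = 3
'[' at pos 19: depth = 2
'[' at pos 25: depth = 3
Maximum depth reached: 3

3


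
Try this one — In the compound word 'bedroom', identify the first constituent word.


Split 'bedroom' into 'bed' + 'room'. The first part is 'bed'.

bed


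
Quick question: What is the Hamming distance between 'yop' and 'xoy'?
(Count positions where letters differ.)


Alignment:
Position 1: 'y' vs 'x' = DIFFER
Position 2: 'o' vs 'o' = match
Position 3: 'p' vs 'y' = DIFFER
Total differences: 2

2


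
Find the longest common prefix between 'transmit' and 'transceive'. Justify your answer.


Compare from the start: 5 characters match: 'trans'. Mismatch at position 6: 'm' vs 'c'.

trans


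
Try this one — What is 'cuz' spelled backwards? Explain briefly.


Reverse 'cuz' character by character: 'zuc'.

zuc


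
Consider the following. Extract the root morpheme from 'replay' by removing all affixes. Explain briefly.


Remove prefix 're' from 'replay' to get root 'play'.

play


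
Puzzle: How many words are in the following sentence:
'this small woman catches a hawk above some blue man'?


Split into words: this | small | woman | catches | a | hawk | above | some | blue | man = 10 words.

10


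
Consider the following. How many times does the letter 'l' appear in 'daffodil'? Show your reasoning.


Letter 'l' in 'daffodil': found at position(s) 8 = 1 occurrence(s).

1


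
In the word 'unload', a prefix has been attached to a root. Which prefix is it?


The word 'unload' = 'un' (prefix) + 'load' (root). The prefix is 'un'.

un


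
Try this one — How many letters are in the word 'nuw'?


Spell out 'nuw' and number each letter: n(1), u(2), w(3). Total: 3 letters.

3


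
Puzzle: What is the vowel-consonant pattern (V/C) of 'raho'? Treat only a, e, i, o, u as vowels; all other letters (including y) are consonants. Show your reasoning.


Letter mapping: r = C, a = V, h = C, o = V.

CVCV


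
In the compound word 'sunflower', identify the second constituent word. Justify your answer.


Split 'sunflower' into 'sun' + 'flower'. The second part is 'flower'.

flower


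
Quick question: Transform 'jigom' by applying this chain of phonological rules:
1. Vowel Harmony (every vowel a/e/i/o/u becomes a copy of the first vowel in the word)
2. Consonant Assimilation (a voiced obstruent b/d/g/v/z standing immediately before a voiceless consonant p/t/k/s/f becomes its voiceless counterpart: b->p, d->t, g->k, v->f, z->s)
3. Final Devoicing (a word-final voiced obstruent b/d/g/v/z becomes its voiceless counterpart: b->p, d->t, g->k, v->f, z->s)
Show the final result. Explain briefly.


Starting form: 'jigom'
Rule 1: Vowel Harmony: all vowels become 'i' (matching first vowel). 'jigom' -> 'jigim'
Rule 2: Consonant Assimilation: no voiced obstruent (b/d/g/v/z) stands immediately before a voiceless consonant (p/t/k/s/f). No change.
Rule 3: Final Devoicing: final consonant 'm' is not one of the voiced obstruents b/d/g/v/z. No change.
Final form: 'jigim'

jigim


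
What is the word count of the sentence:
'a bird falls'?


Split into words: a | bird | falls = 3 words.

3


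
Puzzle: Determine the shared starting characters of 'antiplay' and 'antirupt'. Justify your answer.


Compare from the start: 4 characters match: 'anti'. Mismatch at position 5: 'p' vs 'r'.

anti


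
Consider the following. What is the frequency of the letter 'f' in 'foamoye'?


Letter 'f' in 'foamoye': found at position(s) 1 = 1 occurrence(s).

1


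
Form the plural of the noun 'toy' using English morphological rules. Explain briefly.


Apply rule: Add -s. 'toy' becomes 'toys'.

toys


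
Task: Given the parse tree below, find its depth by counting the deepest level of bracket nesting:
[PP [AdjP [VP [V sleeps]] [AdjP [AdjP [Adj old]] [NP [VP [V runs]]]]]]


Count bracket nesting levels:
'[' at pos 0: depth = 1
'[' at pos 4: depth = 2
'[' at pos 10: depth = 3
'[' at pos 14: depth = 4
'[' at pos 26: depth = 3
'[' at pos 32: depth = 4
'[' at pos 38: depth = 5
'[' at pos 49: depth = 4
'[' at pos 53: depth = 5
'[' at pos 57: depth = 6
Maximum depth reached: 6

6


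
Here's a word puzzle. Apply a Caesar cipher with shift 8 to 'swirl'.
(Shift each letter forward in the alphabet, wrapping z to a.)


Shift each letter by 8: s -> a, w -> e, i -> q, r -> z, l -> t. Result: 'aeqzt'.

aeqzt


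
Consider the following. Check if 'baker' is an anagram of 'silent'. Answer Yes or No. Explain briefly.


Sorted letters of 'baker': 'abekr'
Sorted letters of 'silent': 'eilnst'
They do not match.

No


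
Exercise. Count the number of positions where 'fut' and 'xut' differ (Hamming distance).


Alignment:
Position 1: 'f' vs 'x' = DIFFER
Position 2: 'u' vs 'u' = match
Position 3: 't' vs 't' = match
Total differences: 1

1


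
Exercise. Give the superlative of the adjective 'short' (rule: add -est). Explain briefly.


Apply superlative formation (add -est): 'short' -> 'shortest'.

shortest


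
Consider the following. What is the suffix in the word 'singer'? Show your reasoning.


The word 'singer' = 'sing' (root) + '-er' (suffix). The suffix is '-er'.

er


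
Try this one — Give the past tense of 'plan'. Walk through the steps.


Apply rule: Double final consonant and add -ed. 'plan' becomes 'planned'.

planned


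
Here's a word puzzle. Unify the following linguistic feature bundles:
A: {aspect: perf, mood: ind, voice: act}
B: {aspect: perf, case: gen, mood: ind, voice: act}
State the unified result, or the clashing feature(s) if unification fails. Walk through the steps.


Compare features:
aspect: A=perf vs B=perf -> unified: perf
case: A=_ vs B=gen -> unified: gen
mood: A=ind vs B=ind -> unified: ind
voice: A=act vs B=act -> unified: act
No clashes found.

Unified: {aspect: perf, case: gen, mood: ind, voice: act}


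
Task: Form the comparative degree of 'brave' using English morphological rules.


Apply comparative formation (ends in e: add -r): 'brave' -> 'braver'.

braver


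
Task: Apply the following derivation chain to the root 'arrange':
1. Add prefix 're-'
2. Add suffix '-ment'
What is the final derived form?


Step 1: Add prefix 're-' to 'arrange' = 'rearrange'
Step 2: Add suffix '-ment' to 'rearrange' = 'rearrangement'

rearrangement


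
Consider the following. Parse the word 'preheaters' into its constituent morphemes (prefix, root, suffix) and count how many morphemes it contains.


Step 1: Identify prefix: 'pre' (meaning: before)
Step 2: Identify root: 'heat'
Step 3: Identify suffix(es): 'er, s'
Decomposition: pre- (prefix: before) + heat (root) + -er (suffix: one who) + -s (plural)
Total morphemes: 4

4 morphemes (pre- (prefix: before) + heat (root) + -er (suffix: one who) + -s (plural))


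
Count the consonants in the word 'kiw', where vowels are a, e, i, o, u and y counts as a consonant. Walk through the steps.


Consonants in 'kiw': k, w = 2 consonants.

2


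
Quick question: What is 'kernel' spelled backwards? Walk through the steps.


Reverse 'kernel' character by character: 'lenrek'.

lenrek


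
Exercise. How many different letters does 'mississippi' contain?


Unique letters in 'mississippi': {i, m, p, s} = 4 distinct letters.

4


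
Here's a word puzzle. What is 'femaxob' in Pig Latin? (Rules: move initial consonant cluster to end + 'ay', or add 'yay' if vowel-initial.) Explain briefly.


'femaxob': move consonant cluster 'f' to end and add 'ay': 'emaxobfay'.

emaxobfay


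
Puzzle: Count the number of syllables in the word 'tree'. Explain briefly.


Break 'tree' into syllables: tree -> tree = 1 syllable

1 syllable


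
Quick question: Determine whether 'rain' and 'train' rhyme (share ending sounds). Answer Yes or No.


Rime (stressed vowel + following sounds) of 'rain': -ain = /eɪn/
Rime of 'train': -ain = /eɪn/
/eɪn/ and /eɪn/ are the same ending sound, so the words rhyme.

Yes


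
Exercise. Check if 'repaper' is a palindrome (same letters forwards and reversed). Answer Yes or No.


Forward: 'repaper'
Reversed: 'repaper'
They are identical.

Yes


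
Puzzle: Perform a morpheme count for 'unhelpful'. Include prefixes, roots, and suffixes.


Decomposition: un- (prefix) + help (root) + -ful (suffix) = 3 morpheme(s)

3 morphemes


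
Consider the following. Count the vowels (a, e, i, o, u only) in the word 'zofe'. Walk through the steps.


Vowels in 'zofe': o, e = 2 vowels.

2


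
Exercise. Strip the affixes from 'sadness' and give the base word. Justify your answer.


Remove suffix '-ness' from 'sadness' to get root 'sad'.

sad


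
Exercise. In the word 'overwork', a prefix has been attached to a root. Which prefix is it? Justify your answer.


The word 'overwork' = 'over' (prefix) + 'work' (root). The prefix is 'over'.

over
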